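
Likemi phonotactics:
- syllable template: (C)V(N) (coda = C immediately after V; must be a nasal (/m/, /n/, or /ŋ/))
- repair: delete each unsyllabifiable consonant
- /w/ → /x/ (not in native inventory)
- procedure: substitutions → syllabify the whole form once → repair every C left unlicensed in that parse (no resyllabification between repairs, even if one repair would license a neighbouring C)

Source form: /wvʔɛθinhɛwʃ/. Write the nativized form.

ʔɛθinhɛ

Substitution: /w/ → /x/, giving /xvʔɛθinhɛxʃ/.
Syllabifying with onset maximization leaves /x/, /v/, /x/, /ʃ/ stranded (only a nasal (/m/, /n/, or /ŋ/) is licensed in coda position; onsets are limited to one consonant).
Deleting the stranded consonants removes /x/, /v/, /x/, /ʃ/.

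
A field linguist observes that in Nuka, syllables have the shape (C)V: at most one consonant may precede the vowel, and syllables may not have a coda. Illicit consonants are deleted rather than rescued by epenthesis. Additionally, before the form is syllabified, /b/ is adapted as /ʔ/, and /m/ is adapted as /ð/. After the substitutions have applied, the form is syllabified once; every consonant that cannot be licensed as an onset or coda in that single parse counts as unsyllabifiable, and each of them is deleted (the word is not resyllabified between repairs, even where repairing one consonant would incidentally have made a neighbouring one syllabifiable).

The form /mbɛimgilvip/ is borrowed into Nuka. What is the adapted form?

ʔɛigivi

Substitution: /m/ → /ð/, /b/ → /ʔ/, giving /ðʔɛiðgilvip/.
Syllabifying with onset maximization leaves /ð/, /ð/, /l/, /p/ stranded (no codas are permitted; onsets are limited to one consonant).
Deleting the stranded consonants removes /ð/, /ð/, /l/, /p/.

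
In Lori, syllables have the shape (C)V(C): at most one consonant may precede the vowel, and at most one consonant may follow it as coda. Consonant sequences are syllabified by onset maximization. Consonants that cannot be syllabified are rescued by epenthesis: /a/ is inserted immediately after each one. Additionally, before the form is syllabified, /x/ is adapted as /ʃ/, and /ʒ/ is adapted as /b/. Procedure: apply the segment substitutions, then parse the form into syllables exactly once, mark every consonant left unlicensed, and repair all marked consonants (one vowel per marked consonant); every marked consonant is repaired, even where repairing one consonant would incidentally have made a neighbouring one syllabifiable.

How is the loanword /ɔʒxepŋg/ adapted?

Substitution: /ʒ/ → /b/, /x/ → /ʃ/, giving /ɔbʃepŋg/.
Syllabifying with onset maximization leaves /ŋ/, /g/ stranded (at most one coda consonant is licensed; onsets are limited to one consonant).
Epenthesis after each stranded consonant: /ŋ/ → /ŋa/, /g/ → /ga/.

ɔbʃepŋaga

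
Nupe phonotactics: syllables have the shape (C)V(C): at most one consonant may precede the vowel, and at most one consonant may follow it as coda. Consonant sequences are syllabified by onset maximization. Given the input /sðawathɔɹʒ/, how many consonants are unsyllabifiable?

The consonants /s/, /ʒ/ cannot be parsed into a legal (C)V(C) syllable (at most one coda consonant is licensed; onsets are limited to one consonant).

2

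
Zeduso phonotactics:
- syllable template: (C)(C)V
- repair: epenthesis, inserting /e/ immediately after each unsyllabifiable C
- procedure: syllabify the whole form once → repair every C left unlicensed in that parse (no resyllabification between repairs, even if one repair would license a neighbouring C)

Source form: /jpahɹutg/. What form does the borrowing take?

jpahɹutege

Syllabifying with onset maximization leaves /t/, /g/ stranded (no codas are permitted; onsets may contain at most 2 consonants).
Each unlicensed consonant becomes the onset of a new syllable: /t/ → /te/, /g/ → /ge/.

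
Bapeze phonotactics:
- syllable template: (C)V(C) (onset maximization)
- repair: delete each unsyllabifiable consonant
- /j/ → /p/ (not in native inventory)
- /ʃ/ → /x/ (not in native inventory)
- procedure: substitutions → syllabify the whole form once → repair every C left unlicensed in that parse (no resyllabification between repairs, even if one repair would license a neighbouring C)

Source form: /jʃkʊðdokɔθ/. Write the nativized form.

kʊðdokɔθ

Substitution: /j/ → /p/, /ʃ/ → /x/, giving /pxkʊðdokɔθ/.
Under (C)V(C), the unsyllabifiable consonants are /p/, /x/ (at most one coda consonant is licensed; onsets are limited to one consonant).
Deleting the stranded consonants removes /p/, /x/.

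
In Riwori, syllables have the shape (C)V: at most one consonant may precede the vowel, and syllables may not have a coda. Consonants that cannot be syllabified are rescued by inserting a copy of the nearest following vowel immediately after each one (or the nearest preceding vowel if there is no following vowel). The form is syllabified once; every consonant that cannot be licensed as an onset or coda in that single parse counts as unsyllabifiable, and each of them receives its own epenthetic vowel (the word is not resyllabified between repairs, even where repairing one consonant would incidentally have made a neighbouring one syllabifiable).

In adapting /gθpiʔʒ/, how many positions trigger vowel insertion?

4

The unsyllabifiable consonants are /g/, /θ/, /ʔ/, /ʒ/; each receives one epenthetic vowel.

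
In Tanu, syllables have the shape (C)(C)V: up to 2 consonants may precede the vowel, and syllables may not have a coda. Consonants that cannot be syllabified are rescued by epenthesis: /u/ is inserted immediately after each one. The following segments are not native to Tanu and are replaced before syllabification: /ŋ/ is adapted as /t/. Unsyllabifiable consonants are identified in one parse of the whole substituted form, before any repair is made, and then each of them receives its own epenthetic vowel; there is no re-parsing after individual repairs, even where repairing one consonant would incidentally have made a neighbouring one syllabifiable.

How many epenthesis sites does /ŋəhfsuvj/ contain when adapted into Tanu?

After substitution the input is /təhfsuvj/.
The unsyllabifiable consonants are /h/, /v/, /j/; each receives one epenthetic vowel.

3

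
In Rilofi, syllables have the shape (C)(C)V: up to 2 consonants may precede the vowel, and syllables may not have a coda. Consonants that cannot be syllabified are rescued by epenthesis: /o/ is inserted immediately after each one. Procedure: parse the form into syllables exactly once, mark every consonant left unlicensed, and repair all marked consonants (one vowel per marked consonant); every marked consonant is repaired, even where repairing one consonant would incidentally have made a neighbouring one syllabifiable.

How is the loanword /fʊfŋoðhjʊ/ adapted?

fʊfŋoðohjʊ

Under (C)(C)V, the unsyllabifiable consonants are /ð/ (no codas are permitted; onsets may contain at most 2 consonants).
Each unlicensed consonant becomes the onset of a new syllable: /ð/ → /ðo/.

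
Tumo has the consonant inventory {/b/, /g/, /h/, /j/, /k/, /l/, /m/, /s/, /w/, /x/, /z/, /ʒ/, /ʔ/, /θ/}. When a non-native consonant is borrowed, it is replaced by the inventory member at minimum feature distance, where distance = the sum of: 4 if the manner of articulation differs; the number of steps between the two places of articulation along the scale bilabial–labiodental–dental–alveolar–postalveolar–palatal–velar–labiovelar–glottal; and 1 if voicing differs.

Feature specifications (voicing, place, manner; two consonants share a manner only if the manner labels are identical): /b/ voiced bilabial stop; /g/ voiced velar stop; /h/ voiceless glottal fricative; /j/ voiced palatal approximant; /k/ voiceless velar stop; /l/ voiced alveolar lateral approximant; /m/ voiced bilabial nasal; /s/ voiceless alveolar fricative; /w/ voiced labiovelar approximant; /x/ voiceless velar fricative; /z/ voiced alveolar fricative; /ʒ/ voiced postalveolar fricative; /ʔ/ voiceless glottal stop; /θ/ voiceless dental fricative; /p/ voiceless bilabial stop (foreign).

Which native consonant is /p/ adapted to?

b

/b/ is closest: same manner (stop), place distance 0 (bilabial→bilabial), voicing differs (+1); total 1. Next closest is /m/ at distance 5.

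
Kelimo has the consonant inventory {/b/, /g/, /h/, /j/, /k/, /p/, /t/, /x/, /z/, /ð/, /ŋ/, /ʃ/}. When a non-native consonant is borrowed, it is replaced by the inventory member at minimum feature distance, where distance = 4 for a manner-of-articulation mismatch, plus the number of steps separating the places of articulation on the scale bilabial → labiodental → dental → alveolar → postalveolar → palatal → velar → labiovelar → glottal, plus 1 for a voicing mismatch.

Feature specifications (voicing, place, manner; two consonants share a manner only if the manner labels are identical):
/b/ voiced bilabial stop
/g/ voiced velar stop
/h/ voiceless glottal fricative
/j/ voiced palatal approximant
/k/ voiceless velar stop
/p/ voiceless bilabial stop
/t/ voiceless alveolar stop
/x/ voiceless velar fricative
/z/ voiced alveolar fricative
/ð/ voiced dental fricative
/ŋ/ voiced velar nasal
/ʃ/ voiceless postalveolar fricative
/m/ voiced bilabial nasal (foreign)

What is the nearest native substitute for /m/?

b

/b/ is closest: manner differs (nasal→stop, +4), place distance 0 (bilabial→bilabial), same voicing; total 4. Next closest is /p/ at distance 5.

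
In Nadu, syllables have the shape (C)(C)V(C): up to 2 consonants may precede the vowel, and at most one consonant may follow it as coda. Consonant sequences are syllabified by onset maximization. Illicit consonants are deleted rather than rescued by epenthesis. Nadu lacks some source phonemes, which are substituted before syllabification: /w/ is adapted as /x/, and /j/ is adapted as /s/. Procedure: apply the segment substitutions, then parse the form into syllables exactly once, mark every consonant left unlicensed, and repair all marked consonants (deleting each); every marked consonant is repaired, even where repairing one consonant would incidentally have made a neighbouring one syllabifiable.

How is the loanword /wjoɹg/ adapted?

Substitution: /w/ → /x/, /j/ → /s/, giving /xsoɹg/.
Under (C)(C)V(C), the unsyllabifiable consonants are /g/ (at most one coda consonant is licensed; onsets may contain at most 2 consonants).
Deletion applies to /g/.

xsoɹ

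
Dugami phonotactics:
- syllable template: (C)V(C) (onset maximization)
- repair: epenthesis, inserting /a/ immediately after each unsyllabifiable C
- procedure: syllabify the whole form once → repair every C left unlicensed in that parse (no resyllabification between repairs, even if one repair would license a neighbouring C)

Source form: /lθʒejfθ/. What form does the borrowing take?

laθaʒejfaθa

Under (C)V(C), the unsyllabifiable consonants are /l/, /θ/, /f/, /θ/ (at most one coda consonant is licensed; onsets are limited to one consonant).
Each unlicensed consonant becomes the onset of a new syllable: /l/ → /la/, /θ/ → /θa/, /f/ → /fa/, /θ/ → /θa/.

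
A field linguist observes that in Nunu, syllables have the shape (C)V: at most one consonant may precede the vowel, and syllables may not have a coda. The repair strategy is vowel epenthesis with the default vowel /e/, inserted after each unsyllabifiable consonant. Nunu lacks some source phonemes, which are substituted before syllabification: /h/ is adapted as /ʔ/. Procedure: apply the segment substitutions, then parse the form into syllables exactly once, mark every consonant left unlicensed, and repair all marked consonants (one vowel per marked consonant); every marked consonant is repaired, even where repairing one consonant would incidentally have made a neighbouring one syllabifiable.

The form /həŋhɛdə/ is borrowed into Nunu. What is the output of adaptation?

ʔəŋeʔɛdə

Substitution: /h/ → /ʔ/, giving /ʔəŋʔɛdə/.
Under (C)V, the unsyllabifiable consonants are /ŋ/ (no codas are permitted; onsets are limited to one consonant).
Inserting the epenthetic vowel yields /ŋ/ → /ŋe/.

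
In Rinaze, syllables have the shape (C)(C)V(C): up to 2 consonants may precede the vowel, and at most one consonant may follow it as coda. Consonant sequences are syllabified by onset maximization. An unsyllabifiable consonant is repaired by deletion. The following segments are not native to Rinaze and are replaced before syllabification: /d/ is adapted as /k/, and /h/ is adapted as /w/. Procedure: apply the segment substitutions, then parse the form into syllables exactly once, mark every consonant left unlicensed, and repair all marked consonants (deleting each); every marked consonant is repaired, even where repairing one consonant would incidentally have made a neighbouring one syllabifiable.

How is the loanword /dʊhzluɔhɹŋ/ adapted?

kʊwzluɔw

Substitution: /d/ → /k/, /h/ → /w/, giving /kʊwzluɔwɹŋ/.
The consonants /ɹ/, /ŋ/ cannot be parsed into a legal (C)(C)V(C) syllable (at most one coda consonant is licensed; onsets may contain at most 2 consonants).
Deleting the stranded consonants removes /ɹ/, /ŋ/.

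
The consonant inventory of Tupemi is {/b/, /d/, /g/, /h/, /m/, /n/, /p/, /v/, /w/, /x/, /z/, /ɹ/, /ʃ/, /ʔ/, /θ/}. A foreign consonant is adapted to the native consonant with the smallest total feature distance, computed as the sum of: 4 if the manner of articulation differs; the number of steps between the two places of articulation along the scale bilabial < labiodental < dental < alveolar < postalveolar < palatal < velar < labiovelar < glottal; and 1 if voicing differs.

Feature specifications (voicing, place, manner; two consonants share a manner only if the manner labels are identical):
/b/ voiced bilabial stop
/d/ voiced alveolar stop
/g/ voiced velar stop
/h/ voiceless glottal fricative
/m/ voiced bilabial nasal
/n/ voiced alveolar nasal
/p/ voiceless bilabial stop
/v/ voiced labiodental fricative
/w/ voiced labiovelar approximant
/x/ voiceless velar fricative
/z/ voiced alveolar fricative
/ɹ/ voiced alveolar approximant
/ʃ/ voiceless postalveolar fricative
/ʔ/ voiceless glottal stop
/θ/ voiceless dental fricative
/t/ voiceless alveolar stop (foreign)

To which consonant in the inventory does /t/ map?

d

/d/ is closest: same manner (stop), place distance 0 (alveolar→alveolar), voicing differs (+1); total 1. Next closest is /p/ at distance 3.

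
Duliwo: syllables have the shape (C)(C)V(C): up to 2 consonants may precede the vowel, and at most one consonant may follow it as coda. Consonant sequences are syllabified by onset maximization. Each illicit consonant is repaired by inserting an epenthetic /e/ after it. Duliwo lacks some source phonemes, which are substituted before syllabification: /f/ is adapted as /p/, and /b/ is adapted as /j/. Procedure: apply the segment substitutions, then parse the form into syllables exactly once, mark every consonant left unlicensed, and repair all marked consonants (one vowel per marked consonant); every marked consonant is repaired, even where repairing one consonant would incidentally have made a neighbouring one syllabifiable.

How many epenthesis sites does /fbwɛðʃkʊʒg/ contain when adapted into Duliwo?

After substitution the input is /pjwɛðʃkʊʒg/.
The unsyllabifiable consonants are /p/, /g/; each receives one epenthetic vowel.

2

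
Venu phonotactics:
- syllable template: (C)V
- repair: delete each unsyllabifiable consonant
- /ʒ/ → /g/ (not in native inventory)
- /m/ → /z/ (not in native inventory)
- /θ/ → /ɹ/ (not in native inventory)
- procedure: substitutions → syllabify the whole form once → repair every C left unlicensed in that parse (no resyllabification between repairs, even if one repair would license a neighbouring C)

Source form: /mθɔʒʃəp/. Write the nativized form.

Substitution: /m/ → /z/, /θ/ → /ɹ/, /ʒ/ → /g/, giving /zɹɔgʃəp/.
Syllabifying with onset maximization leaves /z/, /g/, /p/ stranded (no codas are permitted; onsets are limited to one consonant).
Deletion applies to /z/, /g/, /p/.

ɹɔʃə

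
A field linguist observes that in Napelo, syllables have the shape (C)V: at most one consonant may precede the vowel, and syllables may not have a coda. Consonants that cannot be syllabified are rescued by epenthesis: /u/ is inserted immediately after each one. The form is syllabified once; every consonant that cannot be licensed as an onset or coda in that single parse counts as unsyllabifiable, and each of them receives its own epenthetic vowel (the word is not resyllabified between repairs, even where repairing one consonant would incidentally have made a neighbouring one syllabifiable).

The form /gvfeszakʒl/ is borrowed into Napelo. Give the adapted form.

Under (C)V, the unsyllabifiable consonants are /g/, /v/, /s/, /k/, /ʒ/, /l/ (no codas are permitted; onsets are limited to one consonant).
Epenthesis after each stranded consonant: /g/ → /gu/, /v/ → /vu/, /s/ → /su/, /k/ → /ku/, /ʒ/ → /ʒu/, /l/ → /lu/.

guvufesuzakuʒulu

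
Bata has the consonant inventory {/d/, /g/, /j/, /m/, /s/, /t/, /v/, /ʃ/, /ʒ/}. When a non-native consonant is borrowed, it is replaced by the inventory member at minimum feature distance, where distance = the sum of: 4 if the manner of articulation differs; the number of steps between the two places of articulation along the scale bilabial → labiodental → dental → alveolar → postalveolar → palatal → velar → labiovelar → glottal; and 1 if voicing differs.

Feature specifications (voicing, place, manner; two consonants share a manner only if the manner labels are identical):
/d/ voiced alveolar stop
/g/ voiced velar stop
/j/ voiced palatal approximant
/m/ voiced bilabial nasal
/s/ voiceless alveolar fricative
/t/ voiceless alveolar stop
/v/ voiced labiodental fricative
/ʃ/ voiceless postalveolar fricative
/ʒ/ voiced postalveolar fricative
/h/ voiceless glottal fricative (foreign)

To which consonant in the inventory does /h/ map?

ʃ

/ʃ/ is closest: same manner (fricative), place distance 4 (glottal→postalveolar), same voicing; total 4. Next closest is /s/ at distance 5.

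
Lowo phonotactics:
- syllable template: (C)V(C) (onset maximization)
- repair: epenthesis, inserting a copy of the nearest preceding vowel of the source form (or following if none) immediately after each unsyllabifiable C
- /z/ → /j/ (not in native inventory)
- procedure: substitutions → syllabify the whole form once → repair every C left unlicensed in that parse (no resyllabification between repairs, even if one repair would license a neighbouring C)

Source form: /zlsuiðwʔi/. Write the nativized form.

julusuiðwiʔi

Substitution: /z/ → /j/, giving /jlsuiðwʔi/.
The consonants /j/, /l/, /w/ cannot be parsed into a legal (C)V(C) syllable (at most one coda consonant is licensed; onsets are limited to one consonant).
Inserting the epenthetic vowel yields /j/ → /ju/, /l/ → /lu/, /w/ → /wi/.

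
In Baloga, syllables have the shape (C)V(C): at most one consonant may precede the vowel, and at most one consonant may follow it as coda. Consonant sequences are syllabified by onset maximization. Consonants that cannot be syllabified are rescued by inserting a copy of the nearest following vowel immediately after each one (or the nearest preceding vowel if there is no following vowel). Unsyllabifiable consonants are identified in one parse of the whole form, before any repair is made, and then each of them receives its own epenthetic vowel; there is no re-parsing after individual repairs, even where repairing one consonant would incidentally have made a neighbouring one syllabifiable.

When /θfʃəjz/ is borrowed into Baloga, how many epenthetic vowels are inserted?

3

The unsyllabifiable consonants are /θ/, /f/, /z/; each receives one epenthetic vowel.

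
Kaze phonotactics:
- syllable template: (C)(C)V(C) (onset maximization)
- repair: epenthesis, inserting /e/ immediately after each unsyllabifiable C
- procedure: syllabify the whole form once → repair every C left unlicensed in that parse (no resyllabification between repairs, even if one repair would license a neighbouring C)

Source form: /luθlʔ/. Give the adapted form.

The consonants /l/, /ʔ/ cannot be parsed into a legal (C)(C)V(C) syllable (at most one coda consonant is licensed; onsets may contain at most 2 consonants).
Inserting the epenthetic vowel yields /l/ → /le/, /ʔ/ → /ʔe/.

luθleʔe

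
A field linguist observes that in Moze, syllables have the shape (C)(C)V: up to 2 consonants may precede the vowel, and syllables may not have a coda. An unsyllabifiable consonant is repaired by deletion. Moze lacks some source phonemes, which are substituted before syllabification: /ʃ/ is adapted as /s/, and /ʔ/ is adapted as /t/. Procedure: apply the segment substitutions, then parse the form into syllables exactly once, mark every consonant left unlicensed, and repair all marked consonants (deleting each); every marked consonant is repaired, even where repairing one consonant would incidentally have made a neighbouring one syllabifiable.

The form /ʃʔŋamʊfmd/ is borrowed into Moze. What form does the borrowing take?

Substitution: /ʃ/ → /s/, /ʔ/ → /t/, giving /stŋamʊfmd/.
Syllabifying with onset maximization leaves /s/, /f/, /m/, /d/ stranded (no codas are permitted; onsets may contain at most 2 consonants).
Deleting the stranded consonants removes /s/, /f/, /m/, /d/.

tŋamʊ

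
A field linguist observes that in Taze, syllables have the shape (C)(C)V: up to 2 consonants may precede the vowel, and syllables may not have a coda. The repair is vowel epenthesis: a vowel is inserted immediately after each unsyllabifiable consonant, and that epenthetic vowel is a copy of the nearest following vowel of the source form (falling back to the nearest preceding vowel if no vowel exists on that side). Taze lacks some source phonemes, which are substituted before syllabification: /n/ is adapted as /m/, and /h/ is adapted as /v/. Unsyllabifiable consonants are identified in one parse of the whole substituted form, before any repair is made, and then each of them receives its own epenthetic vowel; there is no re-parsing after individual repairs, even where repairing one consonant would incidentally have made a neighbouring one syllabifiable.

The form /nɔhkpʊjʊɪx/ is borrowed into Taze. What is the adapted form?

mɔvʊkpʊjʊɪxɪ

Substitution: /n/ → /m/, /h/ → /v/, giving /mɔvkpʊjʊɪx/.
Syllabifying with onset maximization leaves /v/, /x/ stranded (no codas are permitted; onsets may contain at most 2 consonants).
Each unlicensed consonant becomes the onset of a new syllable: /v/ → /vʊ/, /x/ → /xɪ/.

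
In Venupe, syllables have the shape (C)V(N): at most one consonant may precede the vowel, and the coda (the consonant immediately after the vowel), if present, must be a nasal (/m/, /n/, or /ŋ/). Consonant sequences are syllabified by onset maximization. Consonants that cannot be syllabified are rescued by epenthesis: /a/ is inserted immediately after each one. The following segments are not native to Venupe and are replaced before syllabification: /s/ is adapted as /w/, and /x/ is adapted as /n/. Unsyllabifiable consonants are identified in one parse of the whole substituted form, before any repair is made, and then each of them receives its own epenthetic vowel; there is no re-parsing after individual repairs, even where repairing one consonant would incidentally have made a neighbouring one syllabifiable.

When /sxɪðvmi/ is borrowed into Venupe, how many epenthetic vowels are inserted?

3

After substitution the input is /wnɪðvmi/.
The unsyllabifiable consonants are /w/, /ð/, /v/; each receives one epenthetic vowel.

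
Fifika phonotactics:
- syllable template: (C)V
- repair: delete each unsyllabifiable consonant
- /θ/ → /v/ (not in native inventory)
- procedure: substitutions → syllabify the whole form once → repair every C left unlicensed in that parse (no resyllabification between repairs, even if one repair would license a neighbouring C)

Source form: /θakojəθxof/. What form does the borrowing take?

vakojəxo

Substitution: /θ/ → /v/, giving /vakojəvxof/.
Under (C)V, the unsyllabifiable consonants are /v/, /f/ (no codas are permitted; onsets are limited to one consonant).
Deletion applies to /v/, /f/.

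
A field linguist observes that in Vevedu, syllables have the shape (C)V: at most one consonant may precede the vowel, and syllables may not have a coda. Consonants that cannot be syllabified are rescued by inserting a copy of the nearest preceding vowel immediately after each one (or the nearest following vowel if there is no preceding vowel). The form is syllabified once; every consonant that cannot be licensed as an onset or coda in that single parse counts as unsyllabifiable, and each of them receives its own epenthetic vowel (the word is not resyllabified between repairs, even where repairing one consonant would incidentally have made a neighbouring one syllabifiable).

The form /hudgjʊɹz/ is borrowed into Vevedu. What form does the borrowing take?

hudugujʊɹʊzʊ

Under (C)V, the unsyllabifiable consonants are /d/, /g/, /ɹ/, /z/ (no codas are permitted; onsets are limited to one consonant).
Each unlicensed consonant becomes the onset of a new syllable: /d/ → /du/, /g/ → /gu/, /ɹ/ → /ɹʊ/, /z/ → /zʊ/.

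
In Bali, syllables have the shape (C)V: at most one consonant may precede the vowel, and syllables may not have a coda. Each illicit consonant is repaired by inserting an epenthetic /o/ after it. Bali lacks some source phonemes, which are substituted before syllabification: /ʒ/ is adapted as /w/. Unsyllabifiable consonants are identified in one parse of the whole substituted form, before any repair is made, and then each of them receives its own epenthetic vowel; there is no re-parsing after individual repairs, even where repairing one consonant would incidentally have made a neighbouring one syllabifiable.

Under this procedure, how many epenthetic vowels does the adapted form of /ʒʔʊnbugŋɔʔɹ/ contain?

5

After substitution the input is /wʔʊnbugŋɔʔɹ/.
The unsyllabifiable consonants are /w/, /n/, /g/, /ʔ/, /ɹ/; each receives one epenthetic vowel.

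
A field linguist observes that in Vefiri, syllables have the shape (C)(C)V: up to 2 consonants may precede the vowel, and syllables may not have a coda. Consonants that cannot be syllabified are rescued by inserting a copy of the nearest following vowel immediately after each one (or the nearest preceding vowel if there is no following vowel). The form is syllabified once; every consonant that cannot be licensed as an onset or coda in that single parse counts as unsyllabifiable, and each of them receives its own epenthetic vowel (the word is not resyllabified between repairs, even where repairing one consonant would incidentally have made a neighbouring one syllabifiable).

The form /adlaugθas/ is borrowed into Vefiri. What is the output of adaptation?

adlaugθasa

Syllabifying with onset maximization leaves /s/ stranded (no codas are permitted; onsets may contain at most 2 consonants).
Each unlicensed consonant becomes the onset of a new syllable: /s/ → /sa/.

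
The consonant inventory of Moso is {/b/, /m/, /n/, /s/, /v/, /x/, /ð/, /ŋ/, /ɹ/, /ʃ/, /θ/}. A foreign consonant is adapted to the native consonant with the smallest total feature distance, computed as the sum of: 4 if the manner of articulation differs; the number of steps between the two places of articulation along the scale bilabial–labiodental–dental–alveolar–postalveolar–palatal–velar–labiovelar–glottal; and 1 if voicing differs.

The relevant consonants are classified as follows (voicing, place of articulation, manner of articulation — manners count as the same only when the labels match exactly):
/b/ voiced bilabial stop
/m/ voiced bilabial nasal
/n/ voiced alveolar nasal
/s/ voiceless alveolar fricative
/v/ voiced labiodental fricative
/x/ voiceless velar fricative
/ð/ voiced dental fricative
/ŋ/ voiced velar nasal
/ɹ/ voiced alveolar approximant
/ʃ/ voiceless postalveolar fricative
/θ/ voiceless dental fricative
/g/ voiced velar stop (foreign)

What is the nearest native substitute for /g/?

ŋ

/ŋ/ is closest: manner differs (stop→nasal, +4), place distance 0 (velar→velar), same voicing; total 4. Next closest is /x/ at distance 5.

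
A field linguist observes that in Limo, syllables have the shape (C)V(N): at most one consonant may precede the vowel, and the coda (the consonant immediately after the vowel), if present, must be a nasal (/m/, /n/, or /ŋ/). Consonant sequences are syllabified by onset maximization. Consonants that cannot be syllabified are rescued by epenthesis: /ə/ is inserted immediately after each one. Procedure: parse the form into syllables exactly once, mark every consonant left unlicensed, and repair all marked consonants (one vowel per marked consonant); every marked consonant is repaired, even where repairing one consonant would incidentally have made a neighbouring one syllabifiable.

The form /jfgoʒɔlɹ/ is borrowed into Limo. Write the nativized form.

Under (C)V(N), the unsyllabifiable consonants are /j/, /f/, /l/, /ɹ/ (only a nasal (/m/, /n/, or /ŋ/) is licensed in coda position; onsets are limited to one consonant).
Epenthesis after each stranded consonant: /j/ → /jə/, /f/ → /fə/, /l/ → /lə/, /ɹ/ → /ɹə/.

jəfəgoʒɔləɹə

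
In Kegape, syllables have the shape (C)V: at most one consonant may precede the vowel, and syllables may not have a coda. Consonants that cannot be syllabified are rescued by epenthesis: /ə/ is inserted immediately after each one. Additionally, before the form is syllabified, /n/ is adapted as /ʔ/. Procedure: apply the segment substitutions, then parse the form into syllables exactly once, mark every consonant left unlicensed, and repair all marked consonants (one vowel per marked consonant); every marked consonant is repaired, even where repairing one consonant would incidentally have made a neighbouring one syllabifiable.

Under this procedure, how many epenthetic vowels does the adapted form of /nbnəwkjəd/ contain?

5

After substitution the input is /ʔbʔəwkjəd/.
The unsyllabifiable consonants are /ʔ/, /b/, /w/, /k/, /d/; each receives one epenthetic vowel.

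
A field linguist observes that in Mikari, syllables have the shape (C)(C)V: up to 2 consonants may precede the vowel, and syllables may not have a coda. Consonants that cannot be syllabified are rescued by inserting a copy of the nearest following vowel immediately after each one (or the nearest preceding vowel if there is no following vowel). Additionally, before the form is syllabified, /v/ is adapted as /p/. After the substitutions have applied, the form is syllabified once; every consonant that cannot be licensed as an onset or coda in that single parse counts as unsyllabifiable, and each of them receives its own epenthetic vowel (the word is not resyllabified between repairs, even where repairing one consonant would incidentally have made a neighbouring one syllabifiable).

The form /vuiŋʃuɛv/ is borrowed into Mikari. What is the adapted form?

puiŋʃuɛpɛ

Substitution: /v/ → /p/, giving /puiŋʃuɛp/.
Under (C)(C)V, the unsyllabifiable consonants are /p/ (no codas are permitted; onsets may contain at most 2 consonants).
Each unlicensed consonant becomes the onset of a new syllable: /p/ → /pɛ/.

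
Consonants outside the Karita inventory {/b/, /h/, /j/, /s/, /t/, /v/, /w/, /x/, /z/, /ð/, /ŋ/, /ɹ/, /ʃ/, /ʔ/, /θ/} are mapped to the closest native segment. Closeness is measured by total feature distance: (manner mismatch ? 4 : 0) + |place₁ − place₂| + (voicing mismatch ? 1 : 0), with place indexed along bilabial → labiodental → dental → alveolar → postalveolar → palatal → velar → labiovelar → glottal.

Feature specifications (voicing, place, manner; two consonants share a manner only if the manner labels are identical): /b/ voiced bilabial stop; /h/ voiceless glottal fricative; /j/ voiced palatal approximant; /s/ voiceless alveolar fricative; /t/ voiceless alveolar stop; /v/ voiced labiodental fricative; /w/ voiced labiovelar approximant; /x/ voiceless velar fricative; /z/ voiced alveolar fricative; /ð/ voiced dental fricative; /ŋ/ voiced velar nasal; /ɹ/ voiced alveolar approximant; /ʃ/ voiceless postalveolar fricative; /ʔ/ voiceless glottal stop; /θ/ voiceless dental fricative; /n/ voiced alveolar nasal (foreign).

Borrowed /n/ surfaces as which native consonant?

ŋ

/ŋ/ is closest: same manner (nasal), place distance 3 (alveolar→velar), same voicing; total 3. Next closest is /z/ at distance 4.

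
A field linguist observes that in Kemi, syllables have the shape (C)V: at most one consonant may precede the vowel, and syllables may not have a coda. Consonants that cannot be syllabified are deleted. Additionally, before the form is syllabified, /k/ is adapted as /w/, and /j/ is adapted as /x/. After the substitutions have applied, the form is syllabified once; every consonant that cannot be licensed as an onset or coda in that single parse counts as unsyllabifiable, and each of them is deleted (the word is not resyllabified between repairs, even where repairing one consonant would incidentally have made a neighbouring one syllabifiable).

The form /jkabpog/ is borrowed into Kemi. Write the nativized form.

Substitution: /j/ → /x/, /k/ → /w/, giving /xwabpog/.
Syllabifying with onset maximization leaves /x/, /b/, /g/ stranded (no codas are permitted; onsets are limited to one consonant).
Deleting the stranded consonants removes /x/, /b/, /g/.

wapo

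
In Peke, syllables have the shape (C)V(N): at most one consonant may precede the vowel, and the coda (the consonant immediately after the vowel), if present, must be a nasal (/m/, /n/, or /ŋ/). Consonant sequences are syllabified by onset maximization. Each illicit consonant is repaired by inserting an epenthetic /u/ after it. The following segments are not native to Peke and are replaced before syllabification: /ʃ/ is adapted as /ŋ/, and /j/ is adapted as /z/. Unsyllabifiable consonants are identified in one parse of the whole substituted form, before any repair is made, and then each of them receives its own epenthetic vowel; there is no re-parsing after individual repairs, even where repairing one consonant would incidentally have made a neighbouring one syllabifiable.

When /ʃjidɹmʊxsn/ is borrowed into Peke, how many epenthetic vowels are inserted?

After substitution the input is /ŋzidɹmʊxsn/.
The unsyllabifiable consonants are /ŋ/, /d/, /ɹ/, /x/, /s/, /n/; each receives one epenthetic vowel.

6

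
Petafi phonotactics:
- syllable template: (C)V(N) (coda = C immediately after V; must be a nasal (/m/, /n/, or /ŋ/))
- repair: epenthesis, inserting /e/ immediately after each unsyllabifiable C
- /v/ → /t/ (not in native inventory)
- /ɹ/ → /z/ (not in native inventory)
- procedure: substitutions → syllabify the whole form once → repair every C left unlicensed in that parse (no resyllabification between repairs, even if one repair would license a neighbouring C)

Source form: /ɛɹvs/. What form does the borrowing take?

Substitution: /ɹ/ → /z/, /v/ → /t/, giving /ɛzts/.
Under (C)V(N), the unsyllabifiable consonants are /z/, /t/, /s/ (only a nasal (/m/, /n/, or /ŋ/) is licensed in coda position; onsets are limited to one consonant).
Each unlicensed consonant becomes the onset of a new syllable: /z/ → /ze/, /t/ → /te/, /s/ → /se/.

ɛzetese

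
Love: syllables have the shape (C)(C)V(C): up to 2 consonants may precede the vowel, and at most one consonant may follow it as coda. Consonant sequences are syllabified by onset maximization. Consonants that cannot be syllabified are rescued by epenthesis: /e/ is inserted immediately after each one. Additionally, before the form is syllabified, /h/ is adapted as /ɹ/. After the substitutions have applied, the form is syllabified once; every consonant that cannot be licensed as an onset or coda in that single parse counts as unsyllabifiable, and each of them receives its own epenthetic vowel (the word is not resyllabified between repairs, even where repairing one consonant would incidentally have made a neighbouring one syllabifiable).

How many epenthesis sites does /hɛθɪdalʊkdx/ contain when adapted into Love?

2

After substitution the input is /ɹɛθɪdalʊkdx/.
The unsyllabifiable consonants are /d/, /x/; each receives one epenthetic vowel.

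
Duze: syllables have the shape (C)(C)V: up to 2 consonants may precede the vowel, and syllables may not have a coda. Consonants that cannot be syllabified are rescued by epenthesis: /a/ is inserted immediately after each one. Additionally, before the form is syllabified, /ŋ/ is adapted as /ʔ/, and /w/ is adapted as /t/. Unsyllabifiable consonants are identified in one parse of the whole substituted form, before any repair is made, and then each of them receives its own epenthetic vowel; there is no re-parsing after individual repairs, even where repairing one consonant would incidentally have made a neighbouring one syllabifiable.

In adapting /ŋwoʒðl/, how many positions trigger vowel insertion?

After substitution the input is /ʔtoʒðl/.
The unsyllabifiable consonants are /ʒ/, /ð/, /l/; each receives one epenthetic vowel.

3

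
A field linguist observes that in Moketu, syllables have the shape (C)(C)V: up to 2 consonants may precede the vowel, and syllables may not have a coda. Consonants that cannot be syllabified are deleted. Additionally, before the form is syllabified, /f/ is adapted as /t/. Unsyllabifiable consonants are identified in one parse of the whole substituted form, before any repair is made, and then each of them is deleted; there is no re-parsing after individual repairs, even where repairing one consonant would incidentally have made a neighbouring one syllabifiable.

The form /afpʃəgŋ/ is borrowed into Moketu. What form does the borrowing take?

Substitution: /f/ → /t/, giving /atpʃəgŋ/.
Under (C)(C)V, the unsyllabifiable consonants are /t/, /g/, /ŋ/ (no codas are permitted; onsets may contain at most 2 consonants).
Deletion applies to /t/, /g/, /ŋ/.

apʃə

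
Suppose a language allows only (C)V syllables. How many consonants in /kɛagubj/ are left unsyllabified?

The consonants /b/, /j/ cannot be parsed into a legal (C)V syllable (no codas are permitted; onsets are limited to one consonant).

2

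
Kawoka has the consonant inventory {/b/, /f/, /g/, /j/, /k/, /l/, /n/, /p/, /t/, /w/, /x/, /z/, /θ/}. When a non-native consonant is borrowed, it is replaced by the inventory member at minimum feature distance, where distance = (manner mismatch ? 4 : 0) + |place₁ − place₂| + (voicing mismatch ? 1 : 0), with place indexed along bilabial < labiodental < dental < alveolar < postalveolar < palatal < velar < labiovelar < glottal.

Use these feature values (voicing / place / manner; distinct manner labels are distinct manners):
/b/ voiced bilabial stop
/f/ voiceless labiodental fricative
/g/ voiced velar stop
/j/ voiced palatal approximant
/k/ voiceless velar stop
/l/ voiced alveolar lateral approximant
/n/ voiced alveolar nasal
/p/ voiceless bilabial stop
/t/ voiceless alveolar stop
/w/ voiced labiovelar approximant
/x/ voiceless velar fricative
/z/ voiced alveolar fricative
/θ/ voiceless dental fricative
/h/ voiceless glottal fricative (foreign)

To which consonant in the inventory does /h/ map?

x

/x/ is closest: same manner (fricative), place distance 2 (glottal→velar), same voicing; total 2. Next closest is /k/ at distance 6.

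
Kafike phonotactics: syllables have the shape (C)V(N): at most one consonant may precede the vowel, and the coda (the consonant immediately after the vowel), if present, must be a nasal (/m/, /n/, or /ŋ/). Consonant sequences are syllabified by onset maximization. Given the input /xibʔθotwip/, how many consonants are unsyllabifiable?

4

Syllabifying with onset maximization leaves /b/, /ʔ/, /t/, /p/ stranded (only a nasal (/m/, /n/, or /ŋ/) is licensed in coda position; onsets are limited to one consonant).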